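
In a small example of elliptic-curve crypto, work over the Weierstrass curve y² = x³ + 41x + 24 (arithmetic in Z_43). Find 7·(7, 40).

Write P = (7, 40).
Double-and-add on 7 = (111)₂. Start with P = (7, 40) for the leading 1-bit.
double: tangent at (7, 40): λ = (3·7² + 41)/(2·40) ≡ 16/37. 37⁻¹ ≡ 7 (mod 43) since 37·7 = 259 ≡ 1, so λ ≡ 16·7 ≡ 26.
  x = λ² - 7 - 7 = 676 - 14 ≡ 17; y = λ·(7 - 17) - 40 ≡ 1. → (17, 1)
add P: (17, 1) + (7, 40). λ = (40 - 1)/(7 - 17) ≡ 39/33 mod 43. 33⁻¹ ≡ 30 (mod 43), so λ ≡ 9.
  x = λ² - 17 - 7 = 81 - 24 ≡ 14; y = λ·(17 - 14) - 1 ≡ 26. → (14, 26)
double: tangent at (14, 26): λ = (3·14² + 41)/(2·26) ≡ 27/9. 9⁻¹ ≡ 24 (mod 43), so λ ≡ 27·24 ≡ 3.
  x = λ² - 14 - 14 = 9 - 28 ≡ 24; y = λ·(14 - 24) - 26 ≡ 30. → (24, 30)
add P: (24, 30) + (7, 40). λ = (40 - 30)/(7 - 24) ≡ 10/26 mod 43. 26⁻¹ ≡ 5 (mod 43), so λ ≡ 7.
  x = λ² - 24 - 7 = 49 - 31 ≡ 18; y = λ·(24 - 18) - 30 ≡ 12. → (18, 12)

(18, 12)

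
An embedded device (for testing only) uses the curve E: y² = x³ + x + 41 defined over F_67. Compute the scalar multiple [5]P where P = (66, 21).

(43, 53)

Double-and-add on 5 = (101)₂. Start with P = (66, 21) for the leading 1-bit.
double: tangent at (66, 21): λ = (3·66² + 1)/(2·21) ≡ 4/42. 42⁻¹ ≡ 8 (mod 67), so λ ≡ 4·8 ≡ 32.
  x = λ² - 66 - 66 = 1024 - 132 ≡ 21; y = λ·(66 - 21) - 21 ≡ 12. → (21, 12)
double: tangent at (21, 12): λ = (3·21² + 1)/(2·12) ≡ 51/24. 24⁻¹ ≡ 14 (mod 67), so λ ≡ 51·14 ≡ 44.
  x = λ² - 21 - 21 = 1936 - 42 ≡ 18; y = λ·(21 - 18) - 12 ≡ 53. → (18, 53)
add P: (18, 53) + (66, 21). λ = (21 - 53)/(66 - 18) ≡ 35/48 mod 67. 48⁻¹ ≡ 7 (mod 67), so λ ≡ 44.
  x = λ² - 18 - 66 = 1936 - 84 ≡ 43; y = λ·(18 - 43) - 53 ≡ 53. → (43, 53)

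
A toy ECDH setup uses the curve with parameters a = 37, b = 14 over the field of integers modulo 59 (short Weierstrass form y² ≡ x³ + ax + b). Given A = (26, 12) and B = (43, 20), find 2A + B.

First 2A:
Repeated addition: build up to 2A.
2A: tangent at (26, 12): λ = (3·26² + 37)/(2·12) ≡ 0/24. 24⁻¹ ≡ 32 (mod 59), so λ ≡ 0·32 ≡ 0.
  x = λ² - 26 - 26 = 0 - 52 ≡ 7; y = λ·(26 - 7) - 12 ≡ 47. → (7, 47)
2A = (7, 47).
Finally 2A + B:
(7, 47) + (43, 20). λ = (20 - 47)/(43 - 7) ≡ 32/36 mod 59. 36⁻¹ ≡ 41 (mod 59), so λ ≡ 14.
  x = λ² - 7 - 43 = 196 - 50 ≡ 28; y = λ·(7 - 28) - 47 ≡ 13. → (28, 13)

(28, 13)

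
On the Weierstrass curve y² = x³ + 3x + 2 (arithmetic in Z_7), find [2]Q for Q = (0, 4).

tangent at (0, 4): λ = (3·0² + 3)/(2·4) ≡ 3/1. 1⁻¹ ≡ 1 (mod 7) since 1·1 = 1 ≡ 1, so λ ≡ 3·1 ≡ 3.
  x = λ² - 0 - 0 = 9 - 0 ≡ 2; y = λ·(0 - 2) - 4 ≡ 4. → (2, 4)

(2, 4)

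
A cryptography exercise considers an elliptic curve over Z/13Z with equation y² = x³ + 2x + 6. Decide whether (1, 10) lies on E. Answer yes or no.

yes

y² = 10² ≡ 9; x³ + 2x + 6 = 9 ≡ 9 (mod 13). 9 = 9.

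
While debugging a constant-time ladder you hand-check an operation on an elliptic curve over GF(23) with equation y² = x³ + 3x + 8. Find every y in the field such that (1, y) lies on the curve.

x³ + 3x + 8 = 12 ≡ 12 (mod 23).
Square roots of 12 mod 23: 9 and 14 (since 9² = 81 ≡ 12).

9, 14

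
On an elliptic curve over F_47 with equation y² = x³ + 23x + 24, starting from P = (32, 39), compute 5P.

Double-and-add on 5 = (101)₂. Start with P = (32, 39) for the leading 1-bit.
double: tangent at (32, 39): λ = (3·32² + 23)/(2·39) ≡ 40/31. 31⁻¹ ≡ 44 (mod 47), so λ ≡ 40·44 ≡ 21.
  x = λ² - 32 - 32 = 441 - 64 ≡ 1; y = λ·(32 - 1) - 39 ≡ 1. → (1, 1)
double: tangent at (1, 1): λ = (3·1² + 23)/(2·1) ≡ 26/2. 2⁻¹ ≡ 24 (mod 47) since 2·24 = 48 ≡ 1, so λ ≡ 26·24 ≡ 13.
  x = λ² - 1 - 1 = 169 - 2 ≡ 26; y = λ·(1 - 26) - 1 ≡ 3. → (26, 3)
add P: (26, 3) + (32, 39). λ = (39 - 3)/(32 - 26) ≡ 36/6 mod 47. 6⁻¹ ≡ 8 (mod 47), so λ ≡ 6.
  x = λ² - 26 - 32 = 36 - 58 ≡ 25; y = λ·(26 - 25) - 3 ≡ 3. → (25, 3)

(25, 3)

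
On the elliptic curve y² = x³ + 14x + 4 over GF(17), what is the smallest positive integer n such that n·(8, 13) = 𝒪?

5

2P: tangent at (8, 13): λ = (3·8² + 14)/(2·13) ≡ 2/9. 9⁻¹ ≡ 2 (mod 17), so λ ≡ 2·2 ≡ 4.
  x = λ² - 8 - 8 = 16 - 16 ≡ 0; y = λ·(8 - 0) - 13 ≡ 2. → (0, 2)
3P: (0, 2) + (8, 13). λ = (13 - 2)/(8 - 0) ≡ 11/8 mod 17. 8⁻¹ ≡ 15 (mod 17), so λ ≡ 12.
  x = λ² - 0 - 8 = 144 - 8 ≡ 0; y = λ·(0 - 0) - 2 ≡ 15. → (0, 15)
4P: (0, 15) + (8, 13). λ = (13 - 15)/(8 - 0) ≡ 15/8 mod 17. 8⁻¹ ≡ 15 (mod 17), so λ ≡ 4.
  x = λ² - 0 - 8 = 16 - 8 ≡ 8; y = λ·(0 - 8) - 15 ≡ 4. → (8, 4)
5P: (8, 4) + (8, 13): same x and y₁ ≡ -y₂, so the sum is 𝒪.
5P = 𝒪, so the order is 5.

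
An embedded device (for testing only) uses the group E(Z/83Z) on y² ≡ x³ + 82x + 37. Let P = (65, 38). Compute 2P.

tangent at (65, 38): λ = (3·65² + 82)/(2·38) ≡ 58/76. 76⁻¹ ≡ 71 (mod 83) since 76·71 = 5396 ≡ 1, so λ ≡ 58·71 ≡ 51.
  x = λ² - 65 - 65 = 2601 - 130 ≡ 64; y = λ·(65 - 64) - 38 ≡ 13. → (64, 13)

(64, 13)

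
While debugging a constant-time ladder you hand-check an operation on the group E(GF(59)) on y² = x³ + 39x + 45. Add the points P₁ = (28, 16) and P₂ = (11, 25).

(28, 16) + (11, 25). λ = (25 - 16)/(11 - 28) ≡ 9/42 mod 59. 42⁻¹ ≡ 52 (mod 59), so λ ≡ 55.
  x = λ² - 28 - 11 = 3025 - 39 ≡ 36; y = λ·(28 - 36) - 16 ≡ 16. → (36, 16)

(36, 16)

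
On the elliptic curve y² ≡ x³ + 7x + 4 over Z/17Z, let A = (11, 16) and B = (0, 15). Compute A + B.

(15, 13)

(11, 16) + (0, 15). λ = (15 - 16)/(0 - 11) ≡ 16/6 mod 17. 6⁻¹ ≡ 3 (mod 17), so λ ≡ 14.
  x = λ² - 11 - 0 = 196 - 11 ≡ 15; y = λ·(11 - 15) - 16 ≡ 13. → (15, 13)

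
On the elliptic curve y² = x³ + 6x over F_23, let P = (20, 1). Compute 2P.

(8, 13)

tangent at (20, 1): λ = (3·20² + 6)/(2·1) ≡ 10/2. 2⁻¹ ≡ 12 (mod 23) since 2·12 = 24 ≡ 1, so λ ≡ 10·12 ≡ 5.
  x = λ² - 20 - 20 = 25 - 40 ≡ 8; y = λ·(20 - 8) - 1 ≡ 13. → (8, 13)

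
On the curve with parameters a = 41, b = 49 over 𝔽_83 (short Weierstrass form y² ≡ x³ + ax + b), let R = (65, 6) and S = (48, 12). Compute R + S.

(29, 35)

(65, 6) + (48, 12). λ = (12 - 6)/(48 - 65) ≡ 6/66 mod 83. 66⁻¹ ≡ 39 (mod 83), so λ ≡ 68.
  x = λ² - 65 - 48 = 4624 - 113 ≡ 29; y = λ·(65 - 29) - 6 ≡ 35. → (29, 35)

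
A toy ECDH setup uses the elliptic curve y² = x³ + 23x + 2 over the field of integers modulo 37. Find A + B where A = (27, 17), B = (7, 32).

(29, 3)

(27, 17) + (7, 32). λ = (32 - 17)/(7 - 27) ≡ 15/17 mod 37. 17⁻¹ ≡ 24 (mod 37), so λ ≡ 27.
  x = λ² - 27 - 7 = 729 - 34 ≡ 29; y = λ·(27 - 29) - 17 ≡ 3. → (29, 3)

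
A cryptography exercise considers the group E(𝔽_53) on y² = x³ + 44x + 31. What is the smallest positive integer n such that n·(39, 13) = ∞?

3

2P: tangent at (39, 13): λ = (3·39² + 44)/(2·13) ≡ 49/26. 26⁻¹ ≡ 51 (mod 53) since 26·51 = 1326 ≡ 1, so λ ≡ 49·51 ≡ 8.
  x = λ² - 39 - 39 = 64 - 78 ≡ 39; y = λ·(39 - 39) - 13 ≡ 40. → (39, 40)
3P: (39, 40) + (39, 13): same x and y₁ ≡ -y₂, so the sum is ∞.
3P = ∞, so the order is 3.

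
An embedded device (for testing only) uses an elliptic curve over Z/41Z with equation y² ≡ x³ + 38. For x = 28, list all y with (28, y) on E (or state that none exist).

none

x³ + 0x + 38 = 21990 ≡ 14 (mod 41).
14 is a non-residue mod 41; no y exists.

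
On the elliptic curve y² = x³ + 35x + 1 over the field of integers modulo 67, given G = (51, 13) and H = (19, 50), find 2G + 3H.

(55, 8)

First 2G:
Repeated addition: build up to 2G.
2G: tangent at (51, 13): λ = (3·51² + 35)/(2·13) ≡ 66/26. 26⁻¹ ≡ 49 (mod 67), so λ ≡ 66·49 ≡ 18.
  x = λ² - 51 - 51 = 324 - 102 ≡ 21; y = λ·(51 - 21) - 13 ≡ 58. → (21, 58)
2G = (21, 58).
Next 3H:
Repeated addition: build up to 3H.
2H: tangent at (19, 50): λ = (3·19² + 35)/(2·50) ≡ 46/33. 33⁻¹ ≡ 65 (mod 67) since 33·65 = 2145 ≡ 1, so λ ≡ 46·65 ≡ 42.
  x = λ² - 19 - 19 = 1764 - 38 ≡ 51; y = λ·(19 - 51) - 50 ≡ 13. → (51, 13)
3H: (51, 13) + (19, 50). λ = (50 - 13)/(19 - 51) ≡ 37/35 mod 67. 35⁻¹ ≡ 23 (mod 67), so λ ≡ 47.
  x = λ² - 51 - 19 = 2209 - 70 ≡ 62; y = λ·(51 - 62) - 13 ≡ 6. → (62, 6)
3H = (62, 6).
Finally 2G + 3H:
(21, 58) + (62, 6). λ = (6 - 58)/(62 - 21) ≡ 15/41 mod 67. 41⁻¹ ≡ 18 (mod 67), so λ ≡ 2.
  x = λ² - 21 - 62 = 4 - 83 ≡ 55; y = λ·(21 - 55) - 58 ≡ 8. → (55, 8)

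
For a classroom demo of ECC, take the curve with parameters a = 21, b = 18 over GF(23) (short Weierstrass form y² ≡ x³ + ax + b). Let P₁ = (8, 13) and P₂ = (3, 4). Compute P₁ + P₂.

(8, 13) + (3, 4). λ = (4 - 13)/(3 - 8) ≡ 14/18 mod 23. 18⁻¹ ≡ 9 (mod 23), so λ ≡ 11.
  x = λ² - 8 - 3 = 121 - 11 ≡ 18; y = λ·(8 - 18) - 13 ≡ 15. → (18, 15)

(18, 15)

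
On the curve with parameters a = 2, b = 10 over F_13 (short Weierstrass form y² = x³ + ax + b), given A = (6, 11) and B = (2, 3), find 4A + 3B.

(0, 7)

First 4A:
Repeated addition: build up to 4A.
2A: tangent at (6, 11): λ = (3·6² + 2)/(2·11) ≡ 6/9. 9⁻¹ ≡ 3 (mod 13), so λ ≡ 6·3 ≡ 5.
  x = λ² - 6 - 6 = 25 - 12 ≡ 0; y = λ·(6 - 0) - 11 ≡ 6. → (0, 6)
3A: (0, 6) + (6, 11). λ = (11 - 6)/(6 - 0) ≡ 5/6 mod 13. 6⁻¹ ≡ 11 (mod 13) since 6·11 = 66 ≡ 1, so λ ≡ 3.
  x = λ² - 0 - 6 = 9 - 6 ≡ 3; y = λ·(0 - 3) - 6 ≡ 11. → (3, 11)
4A: (3, 11) + (6, 11). λ = (11 - 11)/(6 - 3) ≡ 0/3 mod 13. 3⁻¹ ≡ 9 (mod 13) since 3·9 = 27 ≡ 1, so λ ≡ 0.
  x = λ² - 3 - 6 = 0 - 9 ≡ 4; y = λ·(3 - 4) - 11 ≡ 2. → (4, 2)
4A = (4, 2).
Next 3B:
Repeated addition: build up to 3B.
2B: tangent at (2, 3): λ = (3·2² + 2)/(2·3) ≡ 1/6. 6⁻¹ ≡ 11 (mod 13), so λ ≡ 1·11 ≡ 11.
  x = λ² - 2 - 2 = 121 - 4 ≡ 0; y = λ·(2 - 0) - 3 ≡ 6. → (0, 6)
3B: (0, 6) + (2, 3). λ = (3 - 6)/(2 - 0) ≡ 10/2 mod 13. 2⁻¹ ≡ 7 (mod 13), so λ ≡ 5.
  x = λ² - 0 - 2 = 25 - 2 ≡ 10; y = λ·(0 - 10) - 6 ≡ 9. → (10, 9)
3B = (10, 9).
Finally 4A + 3B:
(4, 2) + (10, 9). λ = (9 - 2)/(10 - 4) ≡ 7/6 mod 13. 6⁻¹ ≡ 11 (mod 13), so λ ≡ 12.
  x = λ² - 4 - 10 = 144 - 14 ≡ 0; y = λ·(4 - 0) - 2 ≡ 7. → (0, 7)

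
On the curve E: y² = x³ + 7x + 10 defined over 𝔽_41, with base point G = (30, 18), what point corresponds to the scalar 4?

Double-and-add on 4 = (100)₂. Start with G = (30, 18) for the leading 1-bit.
double: tangent at (30, 18): λ = (3·30² + 7)/(2·18) ≡ 1/36. 36⁻¹ ≡ 8 (mod 41) since 36·8 = 288 ≡ 1, so λ ≡ 1·8 ≡ 8.
  x = λ² - 30 - 30 = 64 - 60 ≡ 4; y = λ·(30 - 4) - 18 ≡ 26. → (4, 26)
double: tangent at (4, 26): λ = (3·4² + 7)/(2·26) ≡ 14/11. 11⁻¹ ≡ 15 (mod 41), so λ ≡ 14·15 ≡ 5.
  x = λ² - 4 - 4 = 25 - 8 ≡ 17; y = λ·(4 - 17) - 26 ≡ 32. → (17, 32)

(17, 32)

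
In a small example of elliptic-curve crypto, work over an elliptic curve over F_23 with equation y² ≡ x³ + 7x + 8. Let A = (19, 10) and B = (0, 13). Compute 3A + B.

(9, 15)

First 3A:
Repeated addition: build up to 3A.
2A: tangent at (19, 10): λ = (3·19² + 7)/(2·10) ≡ 9/20. 20⁻¹ ≡ 15 (mod 23) since 20·15 = 300 ≡ 1, so λ ≡ 9·15 ≡ 20.
  x = λ² - 19 - 19 = 400 - 38 ≡ 17; y = λ·(19 - 17) - 10 ≡ 7. → (17, 7)
3A: (17, 7) + (19, 10). λ = (10 - 7)/(19 - 17) ≡ 3/2 mod 23. 2⁻¹ ≡ 12 (mod 23) since 2·12 = 24 ≡ 1, so λ ≡ 13.
  x = λ² - 17 - 19 = 169 - 36 ≡ 18; y = λ·(17 - 18) - 7 ≡ 3. → (18, 3)
3A = (18, 3).
Finally 3A + B:
(18, 3) + (0, 13). λ = (13 - 3)/(0 - 18) ≡ 10/5 mod 23. 5⁻¹ ≡ 14 (mod 23), so λ ≡ 2.
  x = λ² - 18 - 0 = 4 - 18 ≡ 9; y = λ·(18 - 9) - 3 ≡ 15. → (9, 15)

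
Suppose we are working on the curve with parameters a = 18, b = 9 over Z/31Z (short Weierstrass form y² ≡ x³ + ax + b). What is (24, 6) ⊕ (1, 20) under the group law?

(11, 9)

(24, 6) + (1, 20). λ = (20 - 6)/(1 - 24) ≡ 14/8 mod 31. 8⁻¹ ≡ 4 (mod 31) since 8·4 = 32 ≡ 1, so λ ≡ 25.
  x = λ² - 24 - 1 = 625 - 25 ≡ 11; y = λ·(24 - 11) - 6 ≡ 9. → (11, 9)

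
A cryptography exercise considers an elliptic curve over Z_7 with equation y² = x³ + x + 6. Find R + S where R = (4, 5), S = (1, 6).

(4, 5) + (1, 6). λ = (6 - 5)/(1 - 4) ≡ 1/4 mod 7. 4⁻¹ ≡ 2 (mod 7), so λ ≡ 2.
  x = λ² - 4 - 1 = 4 - 5 ≡ 6; y = λ·(4 - 6) - 5 ≡ 5. → (6, 5)

(6, 5)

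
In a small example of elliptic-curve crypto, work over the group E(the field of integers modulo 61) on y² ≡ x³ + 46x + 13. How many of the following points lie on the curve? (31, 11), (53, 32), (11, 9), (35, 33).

(31, 11): 11² ≡ 60, rhs ≡ 59 → off.
(53, 32): 32² ≡ 48, rhs ≡ 48 → on.
(11, 9): 9² ≡ 20, rhs ≡ 20 → on.
(35, 33): 33² ≡ 52, rhs ≡ 29 → off.

2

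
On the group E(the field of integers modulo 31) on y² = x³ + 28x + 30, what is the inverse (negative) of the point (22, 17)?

(22, 14)

-(22, 17) = (22, -17 mod 31) = (22, 14).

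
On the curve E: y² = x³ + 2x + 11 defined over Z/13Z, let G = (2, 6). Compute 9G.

Repeated addition: build up to 9G.
2G: tangent at (2, 6): λ = (3·2² + 2)/(2·6) ≡ 1/12. 12⁻¹ ≡ 12 (mod 13) since 12·12 = 144 ≡ 1, so λ ≡ 1·12 ≡ 12.
  x = λ² - 2 - 2 = 144 - 4 ≡ 10; y = λ·(2 - 10) - 6 ≡ 2. → (10, 2)
3G: (10, 2) + (2, 6). λ = (6 - 2)/(2 - 10) ≡ 4/5 mod 13. 5⁻¹ ≡ 8 (mod 13) since 5·8 = 40 ≡ 1, so λ ≡ 6.
  x = λ² - 10 - 2 = 36 - 12 ≡ 11; y = λ·(10 - 11) - 2 ≡ 5. → (11, 5)
4G: (11, 5) + (2, 6). λ = (6 - 5)/(2 - 11) ≡ 1/4 mod 13. 4⁻¹ ≡ 10 (mod 13), so λ ≡ 10.
  x = λ² - 11 - 2 = 100 - 13 ≡ 9; y = λ·(11 - 9) - 5 ≡ 2. → (9, 2)
5G: (9, 2) + (2, 6). λ = (6 - 2)/(2 - 9) ≡ 4/6 mod 13. 6⁻¹ ≡ 11 (mod 13), so λ ≡ 5.
  x = λ² - 9 - 2 = 25 - 11 ≡ 1; y = λ·(9 - 1) - 2 ≡ 12. → (1, 12)
6G: (1, 12) + (2, 6). λ = (6 - 12)/(2 - 1) ≡ 7/1 mod 13. 1⁻¹ ≡ 1 (mod 13) since 1·1 = 1 ≡ 1, so λ ≡ 7.
  x = λ² - 1 - 2 = 49 - 3 ≡ 7; y = λ·(1 - 7) - 12 ≡ 11. → (7, 11)
7G: (7, 11) + (2, 6). λ = (6 - 11)/(2 - 7) ≡ 8/8 mod 13. 8⁻¹ ≡ 5 (mod 13) since 8·5 = 40 ≡ 1, so λ ≡ 1.
  x = λ² - 7 - 2 = 1 - 9 ≡ 5; y = λ·(7 - 5) - 11 ≡ 4. → (5, 4)
8G: (5, 4) + (2, 6). λ = (6 - 4)/(2 - 5) ≡ 2/10 mod 13. 10⁻¹ ≡ 4 (mod 13) since 10·4 = 40 ≡ 1, so λ ≡ 8.
  x = λ² - 5 - 2 = 64 - 7 ≡ 5; y = λ·(5 - 5) - 4 ≡ 9. → (5, 9)
9G: (5, 9) + (2, 6). λ = (6 - 9)/(2 - 5) ≡ 10/10 mod 13. 10⁻¹ ≡ 4 (mod 13), so λ ≡ 1.
  x = λ² - 5 - 2 = 1 - 7 ≡ 7; y = λ·(5 - 7) - 9 ≡ 2. → (7, 2)

(7, 2)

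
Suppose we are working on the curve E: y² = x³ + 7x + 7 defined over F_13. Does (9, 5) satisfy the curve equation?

no

y² = 5² ≡ 12; x³ + 7x + 7 = 799 ≡ 6 (mod 13). 12 ≠ 6.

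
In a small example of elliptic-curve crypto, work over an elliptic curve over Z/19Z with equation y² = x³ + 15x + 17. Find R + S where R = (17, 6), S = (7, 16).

(17, 6) + (7, 16). λ = (16 - 6)/(7 - 17) ≡ 10/9 mod 19. 9⁻¹ ≡ 17 (mod 19) since 9·17 = 153 ≡ 1, so λ ≡ 18.
  x = λ² - 17 - 7 = 324 - 24 ≡ 15; y = λ·(17 - 15) - 6 ≡ 11. → (15, 11)

(15, 11)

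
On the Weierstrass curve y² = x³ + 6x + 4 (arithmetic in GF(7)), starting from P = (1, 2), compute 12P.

(0, 2)

Double-and-add on 12 = (1100)₂. Start with P = (1, 2) for the leading 1-bit.
double: tangent at (1, 2): λ = (3·1² + 6)/(2·2) ≡ 2/4. 4⁻¹ ≡ 2 (mod 7) since 4·2 = 8 ≡ 1, so λ ≡ 2·2 ≡ 4.
  x = λ² - 1 - 1 = 16 - 2 ≡ 0; y = λ·(1 - 0) - 2 ≡ 2. → (0, 2)
add P: (0, 2) + (1, 2). λ = (2 - 2)/(1 - 0) ≡ 0/1 mod 7. 1⁻¹ ≡ 1 (mod 7), so λ ≡ 0.
  x = λ² - 0 - 1 = 0 - 1 ≡ 6; y = λ·(0 - 6) - 2 ≡ 5. → (6, 5)
double: tangent at (6, 5): λ = (3·6² + 6)/(2·5) ≡ 2/3. 3⁻¹ ≡ 5 (mod 7), so λ ≡ 2·5 ≡ 3.
  x = λ² - 6 - 6 = 9 - 12 ≡ 4; y = λ·(6 - 4) - 5 ≡ 1. → (4, 1)
double: tangent at (4, 1): λ = (3·4² + 6)/(2·1) ≡ 5/2. 2⁻¹ ≡ 4 (mod 7), so λ ≡ 5·4 ≡ 6.
  x = λ² - 4 - 4 = 36 - 8 ≡ 0; y = λ·(4 - 0) - 1 ≡ 2. → (0, 2)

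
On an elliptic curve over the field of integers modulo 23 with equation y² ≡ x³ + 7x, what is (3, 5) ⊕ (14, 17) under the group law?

(7, 22)

(3, 5) + (14, 17). λ = (17 - 5)/(14 - 3) ≡ 12/11 mod 23. 11⁻¹ ≡ 21 (mod 23), so λ ≡ 22.
  x = λ² - 3 - 14 = 484 - 17 ≡ 7; y = λ·(3 - 7) - 5 ≡ 22. → (7, 22)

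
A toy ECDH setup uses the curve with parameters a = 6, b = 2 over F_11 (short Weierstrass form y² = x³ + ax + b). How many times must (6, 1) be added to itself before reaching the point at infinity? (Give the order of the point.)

2P: tangent at (6, 1): λ = (3·6² + 6)/(2·1) ≡ 4/2. 2⁻¹ ≡ 6 (mod 11), so λ ≡ 4·6 ≡ 2.
  x = λ² - 6 - 6 = 4 - 12 ≡ 3; y = λ·(6 - 3) - 1 ≡ 5. → (3, 5)
3P: (3, 5) + (6, 1). λ = (1 - 5)/(6 - 3) ≡ 7/3 mod 11. 3⁻¹ ≡ 4 (mod 11), so λ ≡ 6.
  x = λ² - 3 - 6 = 36 - 9 ≡ 5; y = λ·(3 - 5) - 5 ≡ 5. → (5, 5)
4P: (5, 5) + (6, 1). λ = (1 - 5)/(6 - 5) ≡ 7/1 mod 11. 1⁻¹ ≡ 1 (mod 11) since 1·1 = 1 ≡ 1, so λ ≡ 7.
  x = λ² - 5 - 6 = 49 - 11 ≡ 5; y = λ·(5 - 5) - 5 ≡ 6. → (5, 6)
5P: (5, 6) + (6, 1). λ = (1 - 6)/(6 - 5) ≡ 6/1 mod 11. 1⁻¹ ≡ 1 (mod 11) since 1·1 = 1 ≡ 1, so λ ≡ 6.
  x = λ² - 5 - 6 = 36 - 11 ≡ 3; y = λ·(5 - 3) - 6 ≡ 6. → (3, 6)
6P: (3, 6) + (6, 1). λ = (1 - 6)/(6 - 3) ≡ 6/3 mod 11. 3⁻¹ ≡ 4 (mod 11), so λ ≡ 2.
  x = λ² - 3 - 6 = 4 - 9 ≡ 6; y = λ·(3 - 6) - 6 ≡ 10. → (6, 10)
7P: (6, 10) + (6, 1): same x and y₁ ≡ -y₂, so the sum is the point at infinity.
7P = the point at infinity, so the order is 7.

7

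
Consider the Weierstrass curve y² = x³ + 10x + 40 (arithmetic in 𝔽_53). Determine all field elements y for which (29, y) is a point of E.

none

x³ + 10x + 40 = 24719 ≡ 21 (mod 53).
21 is a non-residue mod 53; no y exists.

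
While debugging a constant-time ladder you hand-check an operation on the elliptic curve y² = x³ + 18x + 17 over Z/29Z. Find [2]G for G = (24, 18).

tangent at (24, 18): λ = (3·24² + 18)/(2·18) ≡ 6/7. 7⁻¹ ≡ 25 (mod 29) since 7·25 = 175 ≡ 1, so λ ≡ 6·25 ≡ 5.
  x = λ² - 24 - 24 = 25 - 48 ≡ 6; y = λ·(24 - 6) - 18 ≡ 14. → (6, 14)

(6, 14)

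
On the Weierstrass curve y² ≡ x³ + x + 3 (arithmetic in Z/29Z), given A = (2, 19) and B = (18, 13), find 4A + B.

First 4A:
Double-and-add on 4 = (100)₂. Start with A = (2, 19) for the leading 1-bit.
double: tangent at (2, 19): λ = (3·2² + 1)/(2·19) ≡ 13/9. 9⁻¹ ≡ 13 (mod 29), so λ ≡ 13·13 ≡ 24.
  x = λ² - 2 - 2 = 576 - 4 ≡ 21; y = λ·(2 - 21) - 19 ≡ 18. → (21, 18)
double: tangent at (21, 18): λ = (3·21² + 1)/(2·18) ≡ 19/7. 7⁻¹ ≡ 25 (mod 29) since 7·25 = 175 ≡ 1, so λ ≡ 19·25 ≡ 11.
  x = λ² - 21 - 21 = 121 - 42 ≡ 21; y = λ·(21 - 21) - 18 ≡ 11. → (21, 11)
4A = (21, 11).
Finally 4A + B:
(21, 11) + (18, 13). λ = (13 - 11)/(18 - 21) ≡ 2/26 mod 29. 26⁻¹ ≡ 19 (mod 29), so λ ≡ 9.
  x = λ² - 21 - 18 = 81 - 39 ≡ 13; y = λ·(21 - 13) - 11 ≡ 3. → (13, 3)

(13, 3)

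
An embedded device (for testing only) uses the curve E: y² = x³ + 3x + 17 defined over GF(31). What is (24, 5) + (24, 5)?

(22, 25)

tangent at (24, 5): λ = (3·24² + 3)/(2·5) ≡ 26/10. 10⁻¹ ≡ 28 (mod 31) since 10·28 = 280 ≡ 1, so λ ≡ 26·28 ≡ 15.
  x = λ² - 24 - 24 = 225 - 48 ≡ 22; y = λ·(24 - 22) - 5 ≡ 25. → (22, 25)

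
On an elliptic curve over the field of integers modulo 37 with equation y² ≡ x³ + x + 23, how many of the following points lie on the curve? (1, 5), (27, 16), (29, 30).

(1, 5): 5² ≡ 25, rhs ≡ 25 → on.
(27, 16): 16² ≡ 34, rhs ≡ 12 → off.
(29, 30): 30² ≡ 12, rhs ≡ 21 → off.

1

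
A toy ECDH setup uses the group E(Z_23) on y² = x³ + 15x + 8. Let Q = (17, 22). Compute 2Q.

(5, 22)

tangent at (17, 22): λ = (3·17² + 15)/(2·22) ≡ 8/21. 21⁻¹ ≡ 11 (mod 23) since 21·11 = 231 ≡ 1, so λ ≡ 8·11 ≡ 19.
  x = λ² - 17 - 17 = 361 - 34 ≡ 5; y = λ·(17 - 5) - 22 ≡ 22. → (5, 22)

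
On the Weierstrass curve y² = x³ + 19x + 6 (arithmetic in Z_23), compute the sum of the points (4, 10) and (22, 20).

(4, 10) + (22, 20). λ = (20 - 10)/(22 - 4) ≡ 10/18 mod 23. 18⁻¹ ≡ 9 (mod 23), so λ ≡ 21.
  x = λ² - 4 - 22 = 441 - 26 ≡ 1; y = λ·(4 - 1) - 10 ≡ 7. → (1, 7)

(1, 7)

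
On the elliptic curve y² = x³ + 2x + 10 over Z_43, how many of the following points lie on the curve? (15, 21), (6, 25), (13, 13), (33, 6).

2

(15, 21): 21² ≡ 11, rhs ≡ 18 → off.
(6, 25): 25² ≡ 23, rhs ≡ 23 → on.
(13, 13): 13² ≡ 40, rhs ≡ 40 → on.
(33, 6): 6² ≡ 36, rhs ≡ 22 → off.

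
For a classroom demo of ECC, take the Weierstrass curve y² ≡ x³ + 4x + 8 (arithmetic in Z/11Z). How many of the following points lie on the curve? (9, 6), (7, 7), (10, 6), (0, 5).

3

(9, 6): 6² ≡ 3, rhs ≡ 3 → on.
(7, 7): 7² ≡ 5, rhs ≡ 5 → on.
(10, 6): 6² ≡ 3, rhs ≡ 3 → on.
(0, 5): 5² ≡ 3, rhs ≡ 8 → off.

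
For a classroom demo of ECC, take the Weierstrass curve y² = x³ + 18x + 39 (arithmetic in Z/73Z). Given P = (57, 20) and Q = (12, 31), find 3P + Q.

First 3P:
Repeated addition: build up to 3P.
2P: tangent at (57, 20): λ = (3·57² + 18)/(2·20) ≡ 56/40. 40⁻¹ ≡ 42 (mod 73), so λ ≡ 56·42 ≡ 16.
  x = λ² - 57 - 57 = 256 - 114 ≡ 69; y = λ·(57 - 69) - 20 ≡ 7. → (69, 7)
3P: (69, 7) + (57, 20). λ = (20 - 7)/(57 - 69) ≡ 13/61 mod 73. 61⁻¹ ≡ 6 (mod 73), so λ ≡ 5.
  x = λ² - 69 - 57 = 25 - 126 ≡ 45; y = λ·(69 - 45) - 7 ≡ 40. → (45, 40)
3P = (45, 40).
Finally 3P + Q:
(45, 40) + (12, 31). λ = (31 - 40)/(12 - 45) ≡ 64/40 mod 73. 40⁻¹ ≡ 42 (mod 73) since 40·42 = 1680 ≡ 1, so λ ≡ 60.
  x = λ² - 45 - 12 = 3600 - 57 ≡ 39; y = λ·(45 - 39) - 40 ≡ 28. → (39, 28)

(39, 28)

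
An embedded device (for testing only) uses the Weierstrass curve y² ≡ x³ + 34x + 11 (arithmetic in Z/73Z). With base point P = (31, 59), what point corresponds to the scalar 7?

(38, 44)

Double-and-add on 7 = (111)₂. Start with P = (31, 59) for the leading 1-bit.
double: tangent at (31, 59): λ = (3·31² + 34)/(2·59) ≡ 70/45. 45⁻¹ ≡ 13 (mod 73) since 45·13 = 585 ≡ 1, so λ ≡ 70·13 ≡ 34.
  x = λ² - 31 - 31 = 1156 - 62 ≡ 72; y = λ·(31 - 72) - 59 ≡ 7. → (72, 7)
add P: (72, 7) + (31, 59). λ = (59 - 7)/(31 - 72) ≡ 52/32 mod 73. 32⁻¹ ≡ 16 (mod 73), so λ ≡ 29.
  x = λ² - 72 - 31 = 841 - 103 ≡ 8; y = λ·(72 - 8) - 7 ≡ 24. → (8, 24)
double: tangent at (8, 24): λ = (3·8² + 34)/(2·24) ≡ 7/48. 48⁻¹ ≡ 35 (mod 73) since 48·35 = 1680 ≡ 1, so λ ≡ 7·35 ≡ 26.
  x = λ² - 8 - 8 = 676 - 16 ≡ 3; y = λ·(8 - 3) - 24 ≡ 33. → (3, 33)
add P: (3, 33) + (31, 59). λ = (59 - 33)/(31 - 3) ≡ 26/28 mod 73. 28⁻¹ ≡ 60 (mod 73) since 28·60 = 1680 ≡ 1, so λ ≡ 27.
  x = λ² - 3 - 31 = 729 - 34 ≡ 38; y = λ·(3 - 38) - 33 ≡ 44. → (38, 44)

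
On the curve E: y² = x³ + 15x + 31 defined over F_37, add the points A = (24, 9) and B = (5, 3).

(4, 9)

(24, 9) + (5, 3). λ = (3 - 9)/(5 - 24) ≡ 31/18 mod 37. 18⁻¹ ≡ 35 (mod 37), so λ ≡ 12.
  x = λ² - 24 - 5 = 144 - 29 ≡ 4; y = λ·(24 - 4) - 9 ≡ 9. → (4, 9)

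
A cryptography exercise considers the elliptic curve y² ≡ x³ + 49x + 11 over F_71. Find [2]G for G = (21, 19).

tangent at (21, 19): λ = (3·21² + 49)/(2·19) ≡ 23/38. 38⁻¹ ≡ 43 (mod 71), so λ ≡ 23·43 ≡ 66.
  x = λ² - 21 - 21 = 4356 - 42 ≡ 54; y = λ·(21 - 54) - 19 ≡ 4. → (54, 4)

(54, 4)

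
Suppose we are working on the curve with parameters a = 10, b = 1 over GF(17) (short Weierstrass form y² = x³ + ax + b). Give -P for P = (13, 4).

-(13, 4) = (13, -4 mod 17) = (13, 13).

(13, 13)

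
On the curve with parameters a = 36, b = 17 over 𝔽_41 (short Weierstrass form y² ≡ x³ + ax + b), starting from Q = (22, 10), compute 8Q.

Double-and-add on 8 = (1000)₂. Start with Q = (22, 10) for the leading 1-bit.
double: tangent at (22, 10): λ = (3·22² + 36)/(2·10) ≡ 12/20. 20⁻¹ ≡ 39 (mod 41), so λ ≡ 12·39 ≡ 17.
  x = λ² - 22 - 22 = 289 - 44 ≡ 40; y = λ·(22 - 40) - 10 ≡ 12. → (40, 12)
double: tangent at (40, 12): λ = (3·40² + 36)/(2·12) ≡ 39/24. 24⁻¹ ≡ 12 (mod 41) since 24·12 = 288 ≡ 1, so λ ≡ 39·12 ≡ 17.
  x = λ² - 40 - 40 = 289 - 80 ≡ 4; y = λ·(40 - 4) - 12 ≡ 26. → (4, 26)
double: tangent at (4, 26): λ = (3·4² + 36)/(2·26) ≡ 2/11. 11⁻¹ ≡ 15 (mod 41), so λ ≡ 2·15 ≡ 30.
  x = λ² - 4 - 4 = 900 - 8 ≡ 31; y = λ·(4 - 31) - 26 ≡ 25. → (31, 25)

(31, 25)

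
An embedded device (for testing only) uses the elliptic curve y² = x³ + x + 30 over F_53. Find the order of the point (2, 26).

8

2P: tangent at (2, 26): λ = (3·2² + 1)/(2·26) ≡ 13/52. 52⁻¹ ≡ 52 (mod 53) since 52·52 = 2704 ≡ 1, so λ ≡ 13·52 ≡ 40.
  x = λ² - 2 - 2 = 1600 - 4 ≡ 6; y = λ·(2 - 6) - 26 ≡ 26. → (6, 26)
3P: (6, 26) + (2, 26). λ = (26 - 26)/(2 - 6) ≡ 0/49 mod 53. 49⁻¹ ≡ 13 (mod 53), so λ ≡ 0.
  x = λ² - 6 - 2 = 0 - 8 ≡ 45; y = λ·(6 - 45) - 26 ≡ 27. → (45, 27)
4P: (45, 27) + (2, 26). λ = (26 - 27)/(2 - 45) ≡ 52/10 mod 53. 10⁻¹ ≡ 16 (mod 53), so λ ≡ 37.
  x = λ² - 45 - 2 = 1369 - 47 ≡ 50; y = λ·(45 - 50) - 27 ≡ 0. → (50, 0)
5P: (50, 0) + (2, 26). λ = (26 - 0)/(2 - 50) ≡ 26/5 mod 53. 5⁻¹ ≡ 32 (mod 53) since 5·32 = 160 ≡ 1, so λ ≡ 37.
  x = λ² - 50 - 2 = 1369 - 52 ≡ 45; y = λ·(50 - 45) - 0 ≡ 26. → (45, 26)
6P: (45, 26) + (2, 26). λ = (26 - 26)/(2 - 45) ≡ 0/10 mod 53. 10⁻¹ ≡ 16 (mod 53), so λ ≡ 0.
  x = λ² - 45 - 2 = 0 - 47 ≡ 6; y = λ·(45 - 6) - 26 ≡ 27. → (6, 27)
7P: (6, 27) + (2, 26). λ = (26 - 27)/(2 - 6) ≡ 52/49 mod 53. 49⁻¹ ≡ 13 (mod 53), so λ ≡ 40.
  x = λ² - 6 - 2 = 1600 - 8 ≡ 2; y = λ·(6 - 2) - 27 ≡ 27. → (2, 27)
8P: (2, 27) + (2, 26): same x and y₁ ≡ -y₂, so the sum is O.
8P = O, so the order is 8.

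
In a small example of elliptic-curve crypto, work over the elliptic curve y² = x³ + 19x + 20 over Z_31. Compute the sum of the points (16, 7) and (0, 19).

(2, 29)

(16, 7) + (0, 19). λ = (19 - 7)/(0 - 16) ≡ 12/15 mod 31. 15⁻¹ ≡ 29 (mod 31), so λ ≡ 7.
  x = λ² - 16 - 0 = 49 - 16 ≡ 2; y = λ·(16 - 2) - 7 ≡ 29. → (2, 29)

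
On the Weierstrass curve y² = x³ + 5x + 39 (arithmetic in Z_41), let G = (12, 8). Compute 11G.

Double-and-add on 11 = (1011)₂. Start with G = (12, 8) for the leading 1-bit.
double: tangent at (12, 8): λ = (3·12² + 5)/(2·8) ≡ 27/16. 16⁻¹ ≡ 18 (mod 41), so λ ≡ 27·18 ≡ 35.
  x = λ² - 12 - 12 = 1225 - 24 ≡ 12; y = λ·(12 - 12) - 8 ≡ 33. → (12, 33)
double: tangent at (12, 33): λ = (3·12² + 5)/(2·33) ≡ 27/25. 25⁻¹ ≡ 23 (mod 41) since 25·23 = 575 ≡ 1, so λ ≡ 27·23 ≡ 6.
  x = λ² - 12 - 12 = 36 - 24 ≡ 12; y = λ·(12 - 12) - 33 ≡ 8. → (12, 8)
add G: tangent at (12, 8): λ = (3·12² + 5)/(2·8) ≡ 27/16. 16⁻¹ ≡ 18 (mod 41), so λ ≡ 27·18 ≡ 35.
  x = λ² - 12 - 12 = 1225 - 24 ≡ 12; y = λ·(12 - 12) - 8 ≡ 33. → (12, 33)
double: tangent at (12, 33): λ = (3·12² + 5)/(2·33) ≡ 27/25. 25⁻¹ ≡ 23 (mod 41), so λ ≡ 27·23 ≡ 6.
  x = λ² - 12 - 12 = 36 - 24 ≡ 12; y = λ·(12 - 12) - 33 ≡ 8. → (12, 8)
add G: tangent at (12, 8): λ = (3·12² + 5)/(2·8) ≡ 27/16. 16⁻¹ ≡ 18 (mod 41) since 16·18 = 288 ≡ 1, so λ ≡ 27·18 ≡ 35.
  x = λ² - 12 - 12 = 1225 - 24 ≡ 12; y = λ·(12 - 12) - 8 ≡ 33. → (12, 33)

(12, 33)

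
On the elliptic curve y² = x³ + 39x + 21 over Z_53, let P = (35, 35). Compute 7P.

(6, 43)

Repeated addition: build up to 7P.
2P: tangent at (35, 35): λ = (3·35² + 39)/(2·35) ≡ 4/17. 17⁻¹ ≡ 25 (mod 53) since 17·25 = 425 ≡ 1, so λ ≡ 4·25 ≡ 47.
  x = λ² - 35 - 35 = 2209 - 70 ≡ 19; y = λ·(35 - 19) - 35 ≡ 28. → (19, 28)
3P: (19, 28) + (35, 35). λ = (35 - 28)/(35 - 19) ≡ 7/16 mod 53. 16⁻¹ ≡ 10 (mod 53) since 16·10 = 160 ≡ 1, so λ ≡ 17.
  x = λ² - 19 - 35 = 289 - 54 ≡ 23; y = λ·(19 - 23) - 28 ≡ 10. → (23, 10)
4P: (23, 10) + (35, 35). λ = (35 - 10)/(35 - 23) ≡ 25/12 mod 53. 12⁻¹ ≡ 31 (mod 53) since 12·31 = 372 ≡ 1, so λ ≡ 33.
  x = λ² - 23 - 35 = 1089 - 58 ≡ 24; y = λ·(23 - 24) - 10 ≡ 10. → (24, 10)
5P: (24, 10) + (35, 35). λ = (35 - 10)/(35 - 24) ≡ 25/11 mod 53. 11⁻¹ ≡ 29 (mod 53), so λ ≡ 36.
  x = λ² - 24 - 35 = 1296 - 59 ≡ 18; y = λ·(24 - 18) - 10 ≡ 47. → (18, 47)
6P: (18, 47) + (35, 35). λ = (35 - 47)/(35 - 18) ≡ 41/17 mod 53. 17⁻¹ ≡ 25 (mod 53), so λ ≡ 18.
  x = λ² - 18 - 35 = 324 - 53 ≡ 6; y = λ·(18 - 6) - 47 ≡ 10. → (6, 10)
7P: (6, 10) + (35, 35). λ = (35 - 10)/(35 - 6) ≡ 25/29 mod 53. 29⁻¹ ≡ 11 (mod 53), so λ ≡ 10.
  x = λ² - 6 - 35 = 100 - 41 ≡ 6; y = λ·(6 - 6) - 10 ≡ 43. → (6, 43)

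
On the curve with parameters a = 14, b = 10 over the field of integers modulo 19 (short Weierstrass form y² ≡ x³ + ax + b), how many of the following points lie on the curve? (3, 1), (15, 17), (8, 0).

(3, 1): 1² ≡ 1, rhs ≡ 3 → off.
(15, 17): 17² ≡ 4, rhs ≡ 4 → on.
(8, 0): 0² ≡ 0, rhs ≡ 7 → off.

1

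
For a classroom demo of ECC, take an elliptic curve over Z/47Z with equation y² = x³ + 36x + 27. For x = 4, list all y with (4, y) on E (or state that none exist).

x³ + 36x + 27 = 235 ≡ 0 (mod 47).
Only y = 0 satisfies y² ≡ 0.

0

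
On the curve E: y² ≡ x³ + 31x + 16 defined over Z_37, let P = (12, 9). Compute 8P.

Double-and-add on 8 = (1000)₂. Start with P = (12, 9) for the leading 1-bit.
double: tangent at (12, 9): λ = (3·12² + 31)/(2·9) ≡ 19/18. 18⁻¹ ≡ 35 (mod 37), so λ ≡ 19·35 ≡ 36.
  x = λ² - 12 - 12 = 1296 - 24 ≡ 14; y = λ·(12 - 14) - 9 ≡ 30. → (14, 30)
double: tangent at (14, 30): λ = (3·14² + 31)/(2·30) ≡ 27/23. 23⁻¹ ≡ 29 (mod 37), so λ ≡ 27·29 ≡ 6.
  x = λ² - 14 - 14 = 36 - 28 ≡ 8; y = λ·(14 - 8) - 30 ≡ 6. → (8, 6)
double: tangent at (8, 6): λ = (3·8² + 31)/(2·6) ≡ 1/12. 12⁻¹ ≡ 34 (mod 37), so λ ≡ 1·34 ≡ 34.
  x = λ² - 8 - 8 = 1156 - 16 ≡ 30; y = λ·(8 - 30) - 6 ≡ 23. → (30, 23)

(30, 23)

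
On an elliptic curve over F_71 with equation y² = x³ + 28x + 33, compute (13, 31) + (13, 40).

The two points share x = 13 and their y-coordinates satisfy 31 + 40 ≡ 0 (mod 71), so they are inverses. Their sum is the point at infinity.

O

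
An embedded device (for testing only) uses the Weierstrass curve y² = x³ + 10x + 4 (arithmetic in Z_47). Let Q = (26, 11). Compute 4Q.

(21, 13)

Double-and-add on 4 = (100)₂. Start with Q = (26, 11) for the leading 1-bit.
double: tangent at (26, 11): λ = (3·26² + 10)/(2·11) ≡ 17/22. 22⁻¹ ≡ 15 (mod 47), so λ ≡ 17·15 ≡ 20.
  x = λ² - 26 - 26 = 400 - 52 ≡ 19; y = λ·(26 - 19) - 11 ≡ 35. → (19, 35)
double: tangent at (19, 35): λ = (3·19² + 10)/(2·35) ≡ 12/23. 23⁻¹ ≡ 45 (mod 47), so λ ≡ 12·45 ≡ 23.
  x = λ² - 19 - 19 = 529 - 38 ≡ 21; y = λ·(19 - 21) - 35 ≡ 13. → (21, 13)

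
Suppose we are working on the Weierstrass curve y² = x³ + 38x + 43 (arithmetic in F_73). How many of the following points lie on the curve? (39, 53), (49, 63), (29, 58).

(39, 53): 53² ≡ 35, rhs ≡ 35 → on.
(49, 63): 63² ≡ 27, rhs ≡ 53 → off.
(29, 58): 58² ≡ 6, rhs ≡ 57 → off.

1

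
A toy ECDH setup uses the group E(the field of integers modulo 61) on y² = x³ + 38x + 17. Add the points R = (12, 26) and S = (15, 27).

(7, 57)

(12, 26) + (15, 27). λ = (27 - 26)/(15 - 12) ≡ 1/3 mod 61. 3⁻¹ ≡ 41 (mod 61), so λ ≡ 41.
  x = λ² - 12 - 15 = 1681 - 27 ≡ 7; y = λ·(12 - 7) - 26 ≡ 57. → (7, 57)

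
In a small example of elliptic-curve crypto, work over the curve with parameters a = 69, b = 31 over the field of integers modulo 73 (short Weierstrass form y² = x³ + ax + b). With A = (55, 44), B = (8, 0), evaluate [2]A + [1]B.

First 2A:
Repeated addition: build up to 2A.
2A: tangent at (55, 44): λ = (3·55² + 69)/(2·44) ≡ 19/15. 15⁻¹ ≡ 39 (mod 73) since 15·39 = 585 ≡ 1, so λ ≡ 19·39 ≡ 11.
  x = λ² - 55 - 55 = 121 - 110 ≡ 11; y = λ·(55 - 11) - 44 ≡ 2. → (11, 2)
2A = (11, 2).
Finally 2A + B:
(11, 2) + (8, 0). λ = (0 - 2)/(8 - 11) ≡ 71/70 mod 73. 70⁻¹ ≡ 24 (mod 73), so λ ≡ 25.
  x = λ² - 11 - 8 = 625 - 19 ≡ 22; y = λ·(11 - 22) - 2 ≡ 15. → (22, 15)

(22, 15)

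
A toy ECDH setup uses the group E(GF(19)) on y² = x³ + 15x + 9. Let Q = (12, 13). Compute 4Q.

(2, 3)

Double-and-add on 4 = (100)₂. Start with Q = (12, 13) for the leading 1-bit.
double: tangent at (12, 13): λ = (3·12² + 15)/(2·13) ≡ 10/7. 7⁻¹ ≡ 11 (mod 19), so λ ≡ 10·11 ≡ 15.
  x = λ² - 12 - 12 = 225 - 24 ≡ 11; y = λ·(12 - 11) - 13 ≡ 2. → (11, 2)
double: tangent at (11, 2): λ = (3·11² + 15)/(2·2) ≡ 17/4. 4⁻¹ ≡ 5 (mod 19), so λ ≡ 17·5 ≡ 9.
  x = λ² - 11 - 11 = 81 - 22 ≡ 2; y = λ·(11 - 2) - 2 ≡ 3. → (2, 3)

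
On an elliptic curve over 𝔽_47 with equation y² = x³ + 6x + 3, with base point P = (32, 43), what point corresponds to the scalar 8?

(30, 8)

Double-and-add on 8 = (1000)₂. Start with P = (32, 43) for the leading 1-bit.
double: tangent at (32, 43): λ = (3·32² + 6)/(2·43) ≡ 23/39. 39⁻¹ ≡ 41 (mod 47), so λ ≡ 23·41 ≡ 3.
  x = λ² - 32 - 32 = 9 - 64 ≡ 39; y = λ·(32 - 39) - 43 ≡ 30. → (39, 30)
double: tangent at (39, 30): λ = (3·39² + 6)/(2·30) ≡ 10/13. 13⁻¹ ≡ 29 (mod 47), so λ ≡ 10·29 ≡ 8.
  x = λ² - 39 - 39 = 64 - 78 ≡ 33; y = λ·(39 - 33) - 30 ≡ 18. → (33, 18)
double: tangent at (33, 18): λ = (3·33² + 6)/(2·18) ≡ 30/36. 36⁻¹ ≡ 17 (mod 47), so λ ≡ 30·17 ≡ 40.
  x = λ² - 33 - 33 = 1600 - 66 ≡ 30; y = λ·(33 - 30) - 18 ≡ 8. → (30, 8)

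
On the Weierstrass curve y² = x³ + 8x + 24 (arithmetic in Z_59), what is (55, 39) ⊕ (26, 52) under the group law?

(55, 39) + (26, 52). λ = (52 - 39)/(26 - 55) ≡ 13/30 mod 59. 30⁻¹ ≡ 2 (mod 59), so λ ≡ 26.
  x = λ² - 55 - 26 = 676 - 81 ≡ 5; y = λ·(55 - 5) - 39 ≡ 22. → (5, 22)

(5, 22)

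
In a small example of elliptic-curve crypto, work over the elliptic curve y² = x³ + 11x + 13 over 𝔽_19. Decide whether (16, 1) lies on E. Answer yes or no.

y² = 1² ≡ 1; x³ + 11x + 13 = 4285 ≡ 10 (mod 19). 1 ≠ 10.

no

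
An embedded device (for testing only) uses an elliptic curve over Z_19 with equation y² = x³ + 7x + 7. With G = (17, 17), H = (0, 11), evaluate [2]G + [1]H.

First 2G:
Repeated addition: build up to 2G.
2G: tangent at (17, 17): λ = (3·17² + 7)/(2·17) ≡ 0/15. 15⁻¹ ≡ 14 (mod 19) since 15·14 = 210 ≡ 1, so λ ≡ 0·14 ≡ 0.
  x = λ² - 17 - 17 = 0 - 34 ≡ 4; y = λ·(17 - 4) - 17 ≡ 2. → (4, 2)
2G = (4, 2).
Finally 2G + H:
(4, 2) + (0, 11). λ = (11 - 2)/(0 - 4) ≡ 9/15 mod 19. 15⁻¹ ≡ 14 (mod 19) since 15·14 = 210 ≡ 1, so λ ≡ 12.
  x = λ² - 4 - 0 = 144 - 4 ≡ 7; y = λ·(4 - 7) - 2 ≡ 0. → (7, 0)

(7, 0)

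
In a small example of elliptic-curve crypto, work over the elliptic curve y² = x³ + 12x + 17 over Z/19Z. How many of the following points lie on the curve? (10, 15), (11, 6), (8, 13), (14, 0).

(10, 15): 15² ≡ 16, rhs ≡ 16 → on.
(11, 6): 6² ≡ 17, rhs ≡ 17 → on.
(8, 13): 13² ≡ 17, rhs ≡ 17 → on.
(14, 0): 0² ≡ 0, rhs ≡ 3 → off.

3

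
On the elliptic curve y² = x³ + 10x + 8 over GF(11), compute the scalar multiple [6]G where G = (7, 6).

Double-and-add on 6 = (110)₂. Start with G = (7, 6) for the leading 1-bit.
double: tangent at (7, 6): λ = (3·7² + 10)/(2·6) ≡ 3/1. 1⁻¹ ≡ 1 (mod 11), so λ ≡ 3·1 ≡ 3.
  x = λ² - 7 - 7 = 9 - 14 ≡ 6; y = λ·(7 - 6) - 6 ≡ 8. → (6, 8)
add G: (6, 8) + (7, 6). λ = (6 - 8)/(7 - 6) ≡ 9/1 mod 11. 1⁻¹ ≡ 1 (mod 11) since 1·1 = 1 ≡ 1, so λ ≡ 9.
  x = λ² - 6 - 7 = 81 - 13 ≡ 2; y = λ·(6 - 2) - 8 ≡ 6. → (2, 6)
double: tangent at (2, 6): λ = (3·2² + 10)/(2·6) ≡ 0/1. 1⁻¹ ≡ 1 (mod 11), so λ ≡ 0·1 ≡ 0.
  x = λ² - 2 - 2 = 0 - 4 ≡ 7; y = λ·(2 - 7) - 6 ≡ 5. → (7, 5)

(7, 5)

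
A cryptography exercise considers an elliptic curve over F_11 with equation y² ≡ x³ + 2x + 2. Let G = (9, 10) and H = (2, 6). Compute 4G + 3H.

First 4G:
Repeated addition: build up to 4G.
2G: tangent at (9, 10): λ = (3·9² + 2)/(2·10) ≡ 3/9. 9⁻¹ ≡ 5 (mod 11), so λ ≡ 3·5 ≡ 4.
  x = λ² - 9 - 9 = 16 - 18 ≡ 9; y = λ·(9 - 9) - 10 ≡ 1. → (9, 1)
3G: (9, 1) + (9, 10): same x and y₁ ≡ -y₂, so the sum is 𝒪.
4G: 𝒪 + (9, 10) = (9, 10) (identity).
4G = (9, 10).
Next 3H:
Repeated addition: build up to 3H.
2H: tangent at (2, 6): λ = (3·2² + 2)/(2·6) ≡ 3/1. 1⁻¹ ≡ 1 (mod 11) since 1·1 = 1 ≡ 1, so λ ≡ 3·1 ≡ 3.
  x = λ² - 2 - 2 = 9 - 4 ≡ 5; y = λ·(2 - 5) - 6 ≡ 7. → (5, 7)
3H: (5, 7) + (2, 6). λ = (6 - 7)/(2 - 5) ≡ 10/8 mod 11. 8⁻¹ ≡ 7 (mod 11) since 8·7 = 56 ≡ 1, so λ ≡ 4.
  x = λ² - 5 - 2 = 16 - 7 ≡ 9; y = λ·(5 - 9) - 7 ≡ 10. → (9, 10)
3H = (9, 10).
Finally 4G + 3H:
tangent at (9, 10): λ = (3·9² + 2)/(2·10) ≡ 3/9. 9⁻¹ ≡ 5 (mod 11) since 9·5 = 45 ≡ 1, so λ ≡ 3·5 ≡ 4.
  x = λ² - 9 - 9 = 16 - 18 ≡ 9; y = λ·(9 - 9) - 10 ≡ 1. → (9, 1)

(9, 1)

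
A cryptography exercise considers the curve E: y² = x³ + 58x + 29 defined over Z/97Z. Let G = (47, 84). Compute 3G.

Repeated addition: build up to 3G.
2G: tangent at (47, 84): λ = (3·47² + 58)/(2·84) ≡ 89/71. 71⁻¹ ≡ 41 (mod 97), so λ ≡ 89·41 ≡ 60.
  x = λ² - 47 - 47 = 3600 - 94 ≡ 14; y = λ·(47 - 14) - 84 ≡ 53. → (14, 53)
3G: (14, 53) + (47, 84). λ = (84 - 53)/(47 - 14) ≡ 31/33 mod 97. 33⁻¹ ≡ 50 (mod 97), so λ ≡ 95.
  x = λ² - 14 - 47 = 9025 - 61 ≡ 40; y = λ·(14 - 40) - 53 ≡ 96. → (40, 96)

(40, 96)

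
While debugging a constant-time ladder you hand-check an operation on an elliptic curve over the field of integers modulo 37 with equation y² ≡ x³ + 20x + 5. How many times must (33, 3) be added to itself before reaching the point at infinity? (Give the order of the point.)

7

2P: tangent at (33, 3): λ = (3·33² + 20)/(2·3) ≡ 31/6. 6⁻¹ ≡ 31 (mod 37), so λ ≡ 31·31 ≡ 36.
  x = λ² - 33 - 33 = 1296 - 66 ≡ 9; y = λ·(33 - 9) - 3 ≡ 10. → (9, 10)
3P: (9, 10) + (33, 3). λ = (3 - 10)/(33 - 9) ≡ 30/24 mod 37. 24⁻¹ ≡ 17 (mod 37) since 24·17 = 408 ≡ 1, so λ ≡ 29.
  x = λ² - 9 - 33 = 841 - 42 ≡ 22; y = λ·(9 - 22) - 10 ≡ 20. → (22, 20)
4P: (22, 20) + (33, 3). λ = (3 - 20)/(33 - 22) ≡ 20/11 mod 37. 11⁻¹ ≡ 27 (mod 37) since 11·27 = 297 ≡ 1, so λ ≡ 22.
  x = λ² - 22 - 33 = 484 - 55 ≡ 22; y = λ·(22 - 22) - 20 ≡ 17. → (22, 17)
5P: (22, 17) + (33, 3). λ = (3 - 17)/(33 - 22) ≡ 23/11 mod 37. 11⁻¹ ≡ 27 (mod 37) since 11·27 = 297 ≡ 1, so λ ≡ 29.
  x = λ² - 22 - 33 = 841 - 55 ≡ 9; y = λ·(22 - 9) - 17 ≡ 27. → (9, 27)
6P: (9, 27) + (33, 3). λ = (3 - 27)/(33 - 9) ≡ 13/24 mod 37. 24⁻¹ ≡ 17 (mod 37), so λ ≡ 36.
  x = λ² - 9 - 33 = 1296 - 42 ≡ 33; y = λ·(9 - 33) - 27 ≡ 34. → (33, 34)
7P: (33, 34) + (33, 3): same x and y₁ ≡ -y₂, so the sum is the point at infinity.
7P = the point at infinity, so the order is 7.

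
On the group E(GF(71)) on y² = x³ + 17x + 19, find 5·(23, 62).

Write P = (23, 62).
Repeated addition: build up to 5P.
2P: tangent at (23, 62): λ = (3·23² + 17)/(2·62) ≡ 42/53. 53⁻¹ ≡ 67 (mod 71), so λ ≡ 42·67 ≡ 45.
  x = λ² - 23 - 23 = 2025 - 46 ≡ 62; y = λ·(23 - 62) - 62 ≡ 29. → (62, 29)
3P: (62, 29) + (23, 62). λ = (62 - 29)/(23 - 62) ≡ 33/32 mod 71. 32⁻¹ ≡ 20 (mod 71), so λ ≡ 21.
  x = λ² - 62 - 23 = 441 - 85 ≡ 1; y = λ·(62 - 1) - 29 ≡ 45. → (1, 45)
4P: (1, 45) + (23, 62). λ = (62 - 45)/(23 - 1) ≡ 17/22 mod 71. 22⁻¹ ≡ 42 (mod 71), so λ ≡ 4.
  x = λ² - 1 - 23 = 16 - 24 ≡ 63; y = λ·(1 - 63) - 45 ≡ 62. → (63, 62)
5P: (63, 62) + (23, 62). λ = (62 - 62)/(23 - 63) ≡ 0/31 mod 71. 31⁻¹ ≡ 55 (mod 71), so λ ≡ 0.
  x = λ² - 63 - 23 = 0 - 86 ≡ 56; y = λ·(63 - 56) - 62 ≡ 9. → (56, 9)

(56, 9)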